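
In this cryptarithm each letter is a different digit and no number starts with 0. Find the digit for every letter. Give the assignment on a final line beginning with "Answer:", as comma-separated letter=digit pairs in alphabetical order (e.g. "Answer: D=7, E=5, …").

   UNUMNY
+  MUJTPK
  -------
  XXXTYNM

Step 1. [X] X is the leading digit of a 7-digit sum of two 6-digit numbers; the final carry is exactly 1, so X=1.
Step 2. [col 1: Y + K ≡ M (mod 10)] several values work for K in column 1 (Y + K ≡ M (mod 10), carry-in 0); try K=3. So K=3.
Step 3. [col 1: Y + K ≡ M (mod 10)] several values work for Y in column 1 (Y + K ≡ M (mod 10), carry-in 0); try Y=5. So Y=5.
Step 4. [col 1: Y + K ≡ M (mod 10)] column 1: given Y=5, K=3, carry-in 0, and digits 1,3,5 already taken and all letters distinct, Y+K≡M (mod 10) forces M=8, so M=8.
Step 5. [col 2: N + P ≡ N (mod 10)] from column 2 (nothing yet, carry-in 0, digits 1,3,5,8 already taken and all letters distinct): P must equal 0. So P=0.
Step 6. [col 2: N + P ≡ N (mod 10)] no forcing yet in column 2 (carry-in 0); N=9 is free and consistent — try it ⇒ N=9.
Step 7. [col 3: M + T ≡ Y (mod 10)] from column 3 (M=8, Y=5, carry-in 0, digits 0,1,3,5,8,9 already taken and all letters distinct): T must equal 7 ⇒ T=7.
Step 8. [col 4: U + J ≡ T (mod 10)] no forcing yet in column 4 (carry-in 1); J=4 is free and consistent — try it. So J=4.
Step 9. [col 4: U + J ≡ T (mod 10)] from column 4 (J=4, T=7, carry-in 1, digits 0,1,3,4,5,7,8,9 already taken and all letters distinct): U must equal 2, so U=2.

Answer: J=4, K=3, M=8, N=9, P=0, T=7, U=2, X=1, Y=5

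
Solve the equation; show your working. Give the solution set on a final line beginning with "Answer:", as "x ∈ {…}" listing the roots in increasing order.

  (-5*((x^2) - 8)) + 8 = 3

Step 1. [(-5*((x^2) - 8)) + 8 = 3] 8 comes off first (subtract 8) ⇒ sub: -5*((x^2) - 8) = -5.
Step 2. [-5*((x^2) - 8) = -5] -5·(inner) — divide through by -5 ⇒ div: (x^2) - 8 = 1.
Step 3. [(x^2) - 8 = 1] the outer -8 inverts by adding 8, so sub: x^2 = 9.
Step 4. [x^2 = 9] LHS squared, RHS 9 ≥ 0: apply √ (±) ⇒ sqrt: x = 3 or -3.

Answer: x ∈ {-3, 3}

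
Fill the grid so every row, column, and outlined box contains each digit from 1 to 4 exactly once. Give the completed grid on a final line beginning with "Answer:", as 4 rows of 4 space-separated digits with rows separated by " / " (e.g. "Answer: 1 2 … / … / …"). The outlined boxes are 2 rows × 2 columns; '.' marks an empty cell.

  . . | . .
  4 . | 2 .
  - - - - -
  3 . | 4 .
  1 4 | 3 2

Step 1. [r1c3∈{1}] only 1 remains possible at r1c3 ⇒ r1c3=1.
Step 2. [r2c4∈{3}] only 3 remains possible at r2c4 ⇒ r2c4=3.
Step 3. [r1c2∈{2,3}] in row 1, 3 fits only at r1c2. So r1c2=3.
Step 4. [r2c2∈{1}] only 1 remains possible at r2c2. So r2c2=1.
Step 5. [r1c1∈{2}] nothing but 2 survives at r1c1, so r1c1=2.
Step 6. [r3c2∈{2}] r3c2 has the single candidate 2, so r3c2=2.
Step 7. [r3c4∈{1}] nothing but 1 survives at r3c4. So r3c4=1.
Step 8. [r1c4∈{4}] only 4 remains possible at r1c4. So r1c4=4.

Answer: 2 3 1 4 / 4 1 2 3 / 3 2 4 1 / 1 4 3 2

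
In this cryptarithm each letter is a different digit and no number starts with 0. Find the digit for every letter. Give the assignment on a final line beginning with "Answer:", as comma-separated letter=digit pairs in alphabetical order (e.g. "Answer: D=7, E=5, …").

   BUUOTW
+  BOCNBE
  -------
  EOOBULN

Step 1. [col 1: W + E ≡ N (mod 10)] column 1 (W + E ≡ N (mod 10), carry-in 0) doesn't pin N yet; pick N=8 and continue, so N=8.
Step 2. [col 1: W + E ≡ N (mod 10)] E=1 is one option consistent with column 1 (W + E ≡ N (mod 10), carry-in 0) — take it. So E=1.
Step 3. [col 1: W + E ≡ N (mod 10)] from column 1 (E=1, N=8, carry-in 0, digits 1,8 already taken and all letters distinct): W must equal 7 ⇒ W=7.
Step 4. [col 2: T + B ≡ L (mod 10)] T=3 is one option consistent with column 2 (T + B ≡ L (mod 10), carry-in 0) — take it. So T=3.
Step 5. [col 2: T + B ≡ L (mod 10)] no forcing yet in column 2 (carry-in 0); L=9 is free and consistent — try it ⇒ L=9.
Step 6. [col 2: T + B ≡ L (mod 10)] from column 2 (T=3, L=9, carry-in 0, digits 1,3,7,8,9 already taken and all letters distinct): B must equal 6. So B=6.
Step 7. [col 3: O + N ≡ U (mod 10)] several values work for O in column 3 (O + N ≡ U (mod 10), carry-in 0); try O=2, so O=2.
Step 8. [col 3: O + N ≡ U (mod 10)] column 3 reads O+N+carry(0)=U with O=2, N=8; with digits 1,2,3,6,7,8,9 already taken and all letters distinct, the only value for U is 0, so U=0.
Step 9. [col 4: U + C ≡ B (mod 10)] in column 4 we have U+C≡B with carry-in 1; given U=0, B=6 and digits 0,1,2,3,6,7,8,9 already taken and all letters distinct, that pins C to 5 ⇒ C=5.

Answer: B=6, C=5, E=1, L=9, N=8, O=2, T=3, U=0, W=7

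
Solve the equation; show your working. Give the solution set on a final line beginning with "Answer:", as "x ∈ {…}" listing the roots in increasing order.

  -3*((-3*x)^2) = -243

Step 1. [-3*((-3*x)^2) = -243] -3 out front; divide by -3 ⇒ div: (-3*x)^2 = 81.
Step 2. [(-3*x)^2 = 81] 81 ≥ 0, LHS is (·)² — take ±√. So sqrt: -3*x = 9 or -9.
Step 3. [-3*x = 9 or -9] leading coefficient -3: divide by -3. So div: x = -3 or 3.

Answer: x ∈ {-3, 3}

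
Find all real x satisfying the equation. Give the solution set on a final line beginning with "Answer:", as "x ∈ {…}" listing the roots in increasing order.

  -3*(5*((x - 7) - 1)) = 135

Step 1. [-3*(5*((x - 7) - 1)) = 135] LHS = -3·(…); ÷-3 both sides ⇒ div: 5*((x - 7) - 1) = -45.
Step 2. [5*((x - 7) - 1) = -45] 5·(inner) — divide through by 5 ⇒ div: (x - 7) - 1 = -9.
Step 3. [(x - 7) - 1 = -9] the outer -1 inverts by adding 1 ⇒ sub: x - 7 = -8.
Step 4. [x - 7 = -8] the outer -7 inverts by adding 7 ⇒ sub: x = -1.

Answer: x ∈ {-1}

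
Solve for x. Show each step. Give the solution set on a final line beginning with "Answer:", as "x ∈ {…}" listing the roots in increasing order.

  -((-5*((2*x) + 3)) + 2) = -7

Step 1. [-((-5*((2*x) + 3)) + 2) = -7] LHS negated; negate both sides, so neg: (-5*((2*x) + 3)) + 2 = 7.
Step 2. [(-5*((2*x) + 3)) + 2 = 7] subtract 2: x sits inside (… + 2) ⇒ sub: -5*((2*x) + 3) = 5.
Step 3. [-5*((2*x) + 3) = 5] -5 out front; divide by -5 ⇒ div: (2*x) + 3 = -1.
Step 4. [(2*x) + 3 = -1] the outer +3 inverts by subtracting 3 ⇒ sub: 2*x = -4.
Step 5. [2*x = -4] 2 out front; divide by 2 ⇒ div: x = -2.

Answer: x ∈ {-2}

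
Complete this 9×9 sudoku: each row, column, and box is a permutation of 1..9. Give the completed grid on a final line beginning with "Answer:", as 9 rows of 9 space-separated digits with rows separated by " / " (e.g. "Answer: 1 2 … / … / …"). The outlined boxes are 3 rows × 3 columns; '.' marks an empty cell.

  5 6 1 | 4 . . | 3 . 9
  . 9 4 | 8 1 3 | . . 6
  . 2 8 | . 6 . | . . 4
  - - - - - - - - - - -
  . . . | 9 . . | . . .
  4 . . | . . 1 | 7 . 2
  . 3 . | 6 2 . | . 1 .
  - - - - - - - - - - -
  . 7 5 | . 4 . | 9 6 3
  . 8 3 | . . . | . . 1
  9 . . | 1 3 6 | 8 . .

Step 1. [r1c5∈{7}] r1c5's peers cover all but 7 ⇒ r1c5=7.
Step 2. [r3c4∈{5}] r3c4's peers cover all but 5. So r3c4=5.
Step 3. [r3c8∈{7}] r3c8 is down to just 7, so r3c8=7.
Step 4. [r5c8∈{3,5,8,9}] col 8 places 9 nowhere but r5c8, so r5c8=9.
Step 5. [r7c4∈{2}] nothing but 2 survives at r7c4 ⇒ r7c4=2.
Step 6. [r5c5∈{5,8}] in row 5, 8 fits only at r5c5. So r5c5=8.
Step 7. [r4c5∈{5}] r4c5's peers cover all but 5 ⇒ r4c5=5.
Step 8. [r8c6∈{5,7,9}] in col 6, 5 fits only at r8c6. So r8c6=5.
Step 9. [r4c7∈{4,6}] 6 has one home in col 7: r4c7. So r4c7=6.
Step 10. [r4c9∈{8}] nothing but 8 survives at r4c9, so r4c9=8.
Step 11. [r9c3∈{2}] nothing but 2 survives at r9c3. So r9c3=2.
Step 12. [r4c3∈{7}] nothing but 7 survives at r4c3. So r4c3=7.
Step 13. [r4c6∈{4}] nothing but 4 survives at r4c6, so r4c6=4.
Step 14. [r6c9∈{5}] r6c9 has the single candidate 5, so r6c9=5.
Step 15. [r9c8∈{4,5}] row 9 places 5 nowhere but r9c8 ⇒ r9c8=5.
Step 16. [r2c8∈{2}] r2c8 has the single candidate 2 ⇒ r2c8=2.
Step 17. [r8c7∈{2,4}] r8c7 is the only open cell in row 8 admitting 2 ⇒ r8c7=2.
Step 18. [r4c2∈{1}] r4c2 is down to just 1, so r4c2=1.
Step 19. [r5c3∈{6}] only 6 remains possible at r5c3 ⇒ r5c3=6.
Step 20. [r2c7∈{5}] r2c7 has the single candidate 5. So r2c7=5.
Step 21. [r1c6∈{2}] r1c6 has the single candidate 2 ⇒ r1c6=2.
Step 22. [r3c7∈{1}] nothing but 1 survives at r3c7 ⇒ r3c7=1.
Step 23. [r7c1∈{1}] nothing but 1 survives at r7c1. So r7c1=1.
Step 24. [r9c2∈{4}] only 4 remains possible at r9c2. So r9c2=4.
Step 25. [r8c1∈{6}] nothing but 6 survives at r8c1. So r8c1=6.
Step 26. [r4c8∈{3}] nothing but 3 survives at r4c8. So r4c8=3.
Step 27. [r7c6∈{8}] r7c6 has the single candidate 8, so r7c6=8.
Step 28. [r6c3∈{9}] r6c3 has the single candidate 9 ⇒ r6c3=9.
Step 29. [r8c4∈{7}] r8c4's peers cover all but 7, so r8c4=7.
Step 30. [r5c2∈{5}] only 5 remains possible at r5c2. So r5c2=5.
Step 31. [r6c1∈{8}] r6c1 has the single candidate 8. So r6c1=8.
Step 32. [r6c6∈{7}] only 7 remains possible at r6c6, so r6c6=7.
Step 33. [r9c9∈{7}] r9c9's peers cover all but 7 ⇒ r9c9=7.
Step 34. [r8c5∈{9}] nothing but 9 survives at r8c5 ⇒ r8c5=9.
Step 35. [r8c8∈{4}] only 4 remains possible at r8c8. So r8c8=4.
Step 36. [r3c6∈{9}] nothing but 9 survives at r3c6. So r3c6=9.
Step 37. [r5c4∈{3}] r5c4 has the single candidate 3, so r5c4=3.
Step 38. [r6c7∈{4}] r6c7 is down to just 4 ⇒ r6c7=4.
Step 39. [r3c1∈{3}] r3c1 has the single candidate 3 ⇒ r3c1=3.
Step 40. [r2c1∈{7}] r2c1 is down to just 7, so r2c1=7.
Step 41. [r1c8∈{8}] nothing but 8 survives at r1c8, so r1c8=8.
Step 42. [r4c1∈{2}] nothing but 2 survives at r4c1, so r4c1=2.

Answer: 5 6 1 4 7 2 3 8 9 / 7 9 4 8 1 3 5 2 6 / 3 2 8 5 6 9 1 7 4 / 2 1 7 9 5 4 6 3 8 / 4 5 6 3 8 1 7 9 2 / 8 3 9 6 2 7 4 1 5 / 1 7 5 2 4 8 9 6 3 / 6 8 3 7 9 5 2 4 1 / 9 4 2 1 3 6 8 5 7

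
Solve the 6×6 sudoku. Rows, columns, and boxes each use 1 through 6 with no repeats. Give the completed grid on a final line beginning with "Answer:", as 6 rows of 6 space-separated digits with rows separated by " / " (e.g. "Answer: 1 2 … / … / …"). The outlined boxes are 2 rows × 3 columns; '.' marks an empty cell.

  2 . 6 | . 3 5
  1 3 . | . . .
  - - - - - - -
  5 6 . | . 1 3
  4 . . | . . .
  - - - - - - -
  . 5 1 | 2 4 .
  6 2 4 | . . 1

Step 1. [r2c6∈{2,4,6}] r2c6 is the only open cell in col 6 admitting 4, so r2c6=4.
Step 2. [r4c6∈{2,6}] across col 6, 2 lands solely at r4c6, so r4c6=2.
Step 3. [r6c5∈{5}] r6c5 has the single candidate 5 ⇒ r6c5=5.
Step 4. [r2c4∈{6}] r2c4's peers cover all but 6 ⇒ r2c4=6.
Step 5. [r2c5∈{2}] nothing but 2 survives at r2c5. So r2c5=2.
Step 6. [r6c4∈{3}] r6c4 has the single candidate 3, so r6c4=3.
Step 7. [r1c4∈{1}] r1c4 is down to just 1, so r1c4=1.
Step 8. [r5c6∈{6}] nothing but 6 survives at r5c6 ⇒ r5c6=6.
Step 9. [r3c4∈{4}] r3c4's peers cover all but 4, so r3c4=4.
Step 10. [r4c2∈{1}] nothing but 1 survives at r4c2 ⇒ r4c2=1.
Step 11. [r1c2∈{4}] r1c2 is down to just 4, so r1c2=4.
Step 12. [r2c3∈{5}] only 5 remains possible at r2c3. So r2c3=5.
Step 13. [r4c4∈{5}] r4c4's peers cover all but 5, so r4c4=5.
Step 14. [r5c1∈{3}] r5c1's peers cover all but 3 ⇒ r5c1=3.
Step 15. [r3c3∈{2}] r3c3 is down to just 2, so r3c3=2.
Step 16. [r4c3∈{3}] r4c3 has the single candidate 3 ⇒ r4c3=3.
Step 17. [r4c5∈{6}] r4c5 is down to just 6, so r4c5=6.

Answer: 2 4 6 1 3 5 / 1 3 5 6 2 4 / 5 6 2 4 1 3 / 4 1 3 5 6 2 / 3 5 1 2 4 6 / 6 2 4 3 5 1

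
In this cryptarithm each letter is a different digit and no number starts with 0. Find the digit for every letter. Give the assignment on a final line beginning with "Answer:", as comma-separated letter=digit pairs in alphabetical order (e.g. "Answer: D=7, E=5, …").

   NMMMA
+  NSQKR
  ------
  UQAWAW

Step 1. [col 1: A + R ≡ W (mod 10)] several values work for A in column 1 (A + R ≡ W (mod 10), carry-in 0); try A=9 ⇒ A=9.
Step 2. [col 1: A + R ≡ W (mod 10)] several values work for R in column 1 (A + R ≡ W (mod 10), carry-in 0); try R=8. So R=8.
Step 3. [U] the sum has 6 digits but both addends have 5; that extra leading digit U is the final carry, namely 1. So U=1.
Step 4. [col 1: A + R ≡ W (mod 10)] from column 1 (A=9, R=8, carry-in 0, digits 1,8,9 already taken and all letters distinct): W must equal 7, so W=7.
Step 5. [col 2: M + K ≡ A (mod 10)] several values work for M in column 2 (M + K ≡ A (mod 10), carry-in 1); try M=5 ⇒ M=5.
Step 6. [col 2: M + K ≡ A (mod 10)] in column 2 we have M+K≡A with carry-in 1; given M=5, A=9 and digits 1,5,7,8,9 already taken and all letters distinct, that pins K to 3 ⇒ K=3.
Step 7. [col 3: M + Q ≡ W (mod 10)] in column 3 we have M+Q≡W with carry-in 0; given M=5, W=7 and digits 1,3,5,7,8,9 already taken and all letters distinct, that pins Q to 2, so Q=2.
Step 8. [col 4: M + S ≡ A (mod 10)] column 4: given M=5, A=9, carry-in 0, and digits 1,2,3,5,7,8,9 already taken and all letters distinct, M+S≡A (mod 10) forces S=4 ⇒ S=4.
Step 9. [col 5: N + N ≡ Q (mod 10)] from column 5 (Q=2, carry-in 0, digits 1,2,3,4,5,7,8,9 already taken and all letters distinct): N must equal 6 ⇒ N=6.

Answer: A=9, K=3, M=5, N=6, Q=2, R=8, S=4, U=1, W=7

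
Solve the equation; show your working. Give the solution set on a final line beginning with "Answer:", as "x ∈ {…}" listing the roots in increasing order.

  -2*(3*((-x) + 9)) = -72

Step 1. [-2*(3*((-x) + 9)) = -72] LHS = -2·(…); ÷-2 both sides. So div: 3*((-x) + 9) = 36.
Step 2. [3*((-x) + 9) = 36] 3 out front; divide by 3. So div: (-x) + 9 = 12.
Step 3. [(-x) + 9 = 12] peel the +9: subtract 9 from each side ⇒ sub: -x = 3.
Step 4. [-x = 3] flip signs both sides ⇒ neg: x = -3.

Answer: x ∈ {-3}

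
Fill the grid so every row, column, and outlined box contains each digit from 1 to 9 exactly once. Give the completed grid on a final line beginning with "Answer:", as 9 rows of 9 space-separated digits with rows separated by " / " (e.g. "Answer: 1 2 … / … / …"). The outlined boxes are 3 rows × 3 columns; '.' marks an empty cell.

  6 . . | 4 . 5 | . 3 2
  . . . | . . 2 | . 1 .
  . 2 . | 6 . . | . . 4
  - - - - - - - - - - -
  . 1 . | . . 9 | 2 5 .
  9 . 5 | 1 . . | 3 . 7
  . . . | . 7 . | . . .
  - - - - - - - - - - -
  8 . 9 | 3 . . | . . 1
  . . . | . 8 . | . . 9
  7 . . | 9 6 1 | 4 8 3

Step 1. [r4c3∈{3,4,6,7,8}] row 4 places 7 nowhere but r4c3 ⇒ r4c3=7.
Step 2. [r4c9∈{6,8}] in row 4, 6 fits only at r4c9 ⇒ r4c9=6.
Step 3. [r2c7∈{5,6,7,8,9}] 6 has one home in row 2: r2c7. So r2c7=6.
Step 4. [r6c9∈{8}] nothing but 8 survives at r6c9. So r6c9=8.
Step 5. [r7c5∈{2,4,5}] in col 5, 5 fits only at r7c5. So r7c5=5.
Step 6. [r7c7∈{7}] only 7 remains possible at r7c7 ⇒ r7c7=7.
Step 7. [r8c4∈{2,7}] across box 8, 2 lands solely at r8c4 ⇒ r8c4=2.
Step 8. [r5c2∈{4,6,8}] 8 has one home in box 4: r5c2, so r5c2=8.
Step 9. [r3c6∈{3,7,8}] r3c6 is the only open cell in col 6 admitting 8. So r3c6=8.
Step 10. [r6c6∈{3,4,6}] col 6 places 3 nowhere but r6c6, so r6c6=3.
Step 11. [r4c1∈{3,4}] across row 4, 3 lands solely at r4c1 ⇒ r4c1=3.
Step 12. [r9c2∈{5}] r9c2 has the single candidate 5 ⇒ r9c2=5.
Step 13. [r2c3∈{3,4,8}] row 2 places 8 nowhere but r2c3, so r2c3=8.
Step 14. [r1c3∈{1}] r1c3 has the single candidate 1. So r1c3=1.
Step 15. [r1c5∈{9}] only 9 remains possible at r1c5 ⇒ r1c5=9.
Step 16. [r5c8∈{4}] only 4 remains possible at r5c8 ⇒ r5c8=4.
Step 17. [r2c2∈{3,4,7,9}] 9 has one home in row 2: r2c2. So r2c2=9.
Step 18. [r8c8∈{6}] r8c8 has the single candidate 6, so r8c8=6.
Step 19. [r2c1∈{4,5}] in row 2, 4 fits only at r2c1, so r2c1=4.
Step 20. [r6c3∈{2,4,6}] in col 3, 6 fits only at r6c3, so r6c3=6.
Step 21. [r8c3∈{3,4}] in col 3, 4 fits only at r8c3 ⇒ r8c3=4.
Step 22. [r6c8∈{9}] r6c8 is down to just 9. So r6c8=9.
Step 23. [r3c7∈{5,9}] across row 3, 9 lands solely at r3c7. So r3c7=9.
Step 24. [r3c5∈{1,3}] 1 has one home in row 3: r3c5 ⇒ r3c5=1.
Step 25. [r1c7∈{8}] r1c7 is down to just 8 ⇒ r1c7=8.
Step 26. [r6c1∈{2}] nothing but 2 survives at r6c1 ⇒ r6c1=2.
Step 27. [r6c2∈{4}] nothing but 4 survives at r6c2. So r6c2=4.
Step 28. [r6c4∈{5}] nothing but 5 survives at r6c4. So r6c4=5.
Step 29. [r7c2∈{6}] only 6 remains possible at r7c2, so r7c2=6.
Step 30. [r4c5∈{4}] r4c5 is down to just 4 ⇒ r4c5=4.
Step 31. [r1c2∈{7}] r1c2's peers cover all but 7, so r1c2=7.
Step 32. [r4c4∈{8}] only 8 remains possible at r4c4. So r4c4=8.
Step 33. [r5c5∈{2}] nothing but 2 survives at r5c5. So r5c5=2.
Step 34. [r9c3∈{2}] r9c3 is down to just 2, so r9c3=2.
Step 35. [r8c6∈{7}] r8c6 is down to just 7. So r8c6=7.
Step 36. [r8c2∈{3}] r8c2 is down to just 3, so r8c2=3.
Step 37. [r2c5∈{3}] nothing but 3 survives at r2c5 ⇒ r2c5=3.
Step 38. [r8c1∈{1}] r8c1 is down to just 1 ⇒ r8c1=1.
Step 39. [r2c4∈{7}] r2c4 is down to just 7. So r2c4=7.
Step 40. [r8c7∈{5}] r8c7 is down to just 5. So r8c7=5.
Step 41. [r3c8∈{7}] nothing but 7 survives at r3c8, so r3c8=7.
Step 42. [r3c3∈{3}] r3c3's peers cover all but 3. So r3c3=3.
Step 43. [r5c6∈{6}] nothing but 6 survives at r5c6. So r5c6=6.
Step 44. [r3c1∈{5}] nothing but 5 survives at r3c1, so r3c1=5.
Step 45. [r2c9∈{5}] r2c9 has the single candidate 5, so r2c9=5.
Step 46. [r6c7∈{1}] nothing but 1 survives at r6c7, so r6c7=1.
Step 47. [r7c6∈{4}] r7c6's peers cover all but 4 ⇒ r7c6=4.
Step 48. [r7c8∈{2}] r7c8 is down to just 2. So r7c8=2.

Answer: 6 7 1 4 9 5 8 3 2 / 4 9 8 7 3 2 6 1 5 / 5 2 3 6 1 8 9 7 4 / 3 1 7 8 4 9 2 5 6 / 9 8 5 1 2 6 3 4 7 / 2 4 6 5 7 3 1 9 8 / 8 6 9 3 5 4 7 2 1 / 1 3 4 2 8 7 5 6 9 / 7 5 2 9 6 1 4 8 3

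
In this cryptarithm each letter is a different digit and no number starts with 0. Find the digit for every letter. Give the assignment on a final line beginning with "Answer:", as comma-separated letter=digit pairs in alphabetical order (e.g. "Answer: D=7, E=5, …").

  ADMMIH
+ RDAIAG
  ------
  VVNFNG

Step 1. [col 1: H + G ≡ G (mod 10)] column 1 reads H+G+carry(0)=G with nothing yet; with all letters distinct, none taken yet, the only value for H is 0, so H=0.
Step 2. [col 1: H + G ≡ G (mod 10)] G=6 is one option consistent with column 1 (H + G ≡ G (mod 10), carry-in 0) — take it. So G=6.
Step 3. [col 2: I + A ≡ N (mod 10)] column 2 (I + A ≡ N (mod 10), carry-in 0) doesn't pin N yet; pick N=9 and continue ⇒ N=9.
Step 4. [col 2: I + A ≡ N (mod 10)] several values work for A in column 2 (I + A ≡ N (mod 10), carry-in 0); try A=1. So A=1.
Step 5. [col 2: I + A ≡ N (mod 10)] from column 2 (A=1, N=9, carry-in 0, digits 0,1,6,9 already taken and all letters distinct): I must equal 8 ⇒ I=8.
Step 6. [col 3: M + I ≡ F (mod 10)] no forcing yet in column 3 (carry-in 0); F=5 is free and consistent — try it. So F=5.
Step 7. [col 3: M + I ≡ F (mod 10)] from column 3 (I=8, F=5, carry-in 0, digits 0,1,5,6,8,9 already taken and all letters distinct): M must equal 7, so M=7.
Step 8. [col 5: D + D ≡ V (mod 10)] in column 5 we have D+D≡V with carry-in 0; given nothing yet and digits 0,1,5,6,7,8,9 already taken and all letters distinct, that pins V to 4, so V=4.
Step 9. [col 5: D + D ≡ V (mod 10)] in column 5 we have D+D≡V with carry-in 0; given V=4 and digits 0,1,4,5,6,7,8,9 already taken and all letters distinct, that pins D to 2. So D=2.
Step 10. [col 6: A + R ≡ V (mod 10)] from column 6 (A=1, V=4, carry-in 0, digits 0,1,2,4,5,6,7,8,9 already taken and all letters distinct): R must equal 3 ⇒ R=3.

Answer: A=1, D=2, F=5, G=6, H=0, I=8, M=7, N=9, R=3, V=4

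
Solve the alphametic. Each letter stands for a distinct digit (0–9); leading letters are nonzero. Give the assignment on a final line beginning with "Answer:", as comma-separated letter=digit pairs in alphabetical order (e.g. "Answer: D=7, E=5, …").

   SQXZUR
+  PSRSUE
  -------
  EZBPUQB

Step 1. [col 1: R + E ≡ B (mod 10)] no forcing yet in column 1 (carry-in 0); E=1 is free and consistent — try it, so E=1.
Step 2. [col 1: R + E ≡ B (mod 10)] several values work for R in column 1 (R + E ≡ B (mod 10), carry-in 0); try R=3. So R=3.
Step 3. [col 1: R + E ≡ B (mod 10)] column 1 reads R+E+carry(0)=B with R=3, E=1; with digits 1,3 already taken and all letters distinct, the only value for B is 4 ⇒ B=4.
Step 4. [col 2: U + U ≡ Q (mod 10)] Q=6 is one option consistent with column 2 (U + U ≡ Q (mod 10), carry-in 0) — take it. So Q=6.
Step 5. [col 2: U + U ≡ Q (mod 10)] column 2 reads U+U+carry(0)=Q with Q=6; with digits 1,3,4,6 already taken and all letters distinct, the only value for U is 8. So U=8.
Step 6. [col 3: Z + S ≡ U (mod 10)] no forcing yet in column 3 (carry-in 1); Z=0 is free and consistent — try it. So Z=0.
Step 7. [col 3: Z + S ≡ U (mod 10)] in column 3 we have Z+S≡U with carry-in 1; given Z=0, U=8 and digits 0,1,3,4,6,8 already taken and all letters distinct, that pins S to 7 ⇒ S=7.
Step 8. [col 4: X + R ≡ P (mod 10)] P=2 is one option consistent with column 4 (X + R ≡ P (mod 10), carry-in 0) — take it. So P=2.
Step 9. [col 4: X + R ≡ P (mod 10)] column 4 reads X+R+carry(0)=P with R=3, P=2; with digits 0,1,2,3,4,6,7,8 already taken and all letters distinct, the only value for X is 9. So X=9.

Answer: B=4, E=1, P=2, Q=6, R=3, S=7, U=8, X=9, Z=0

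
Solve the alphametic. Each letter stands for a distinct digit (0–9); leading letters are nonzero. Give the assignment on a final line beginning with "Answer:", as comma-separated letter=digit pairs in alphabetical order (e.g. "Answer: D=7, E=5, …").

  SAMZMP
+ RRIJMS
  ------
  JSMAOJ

Step 1. [col 1: P + S ≡ J (mod 10)] column 1 (P + S ≡ J (mod 10), carry-in 0) doesn't pin S yet; pick S=2 and continue. So S=2.
Step 2. [col 1: P + S ≡ J (mod 10)] no forcing yet in column 1 (carry-in 0); P=5 is free and consistent — try it ⇒ P=5.
Step 3. [col 1: P + S ≡ J (mod 10)] from column 1 (P=5, S=2, carry-in 0, digits 2,5 already taken and all letters distinct): J must equal 7, so J=7.
Step 4. [col 2: M + M ≡ O (mod 10)] M=3 is one option consistent with column 2 (M + M ≡ O (mod 10), carry-in 0) — take it. So M=3.
Step 5. [col 2: M + M ≡ O (mod 10)] in column 2 we have M+M≡O with carry-in 0; given M=3 and digits 2,3,5,7 already taken and all letters distinct, that pins O to 6, so O=6.
Step 6. [col 3: Z + J ≡ A (mod 10)] Z=1 is one option consistent with column 3 (Z + J ≡ A (mod 10), carry-in 0) — take it ⇒ Z=1.
Step 7. [col 3: Z + J ≡ A (mod 10)] from column 3 (Z=1, J=7, carry-in 0, digits 1,2,3,5,6,7 already taken and all letters distinct): A must equal 8. So A=8.
Step 8. [col 4: M + I ≡ M (mod 10)] column 4: given M=3, carry-in 0, and digits 1,2,3,5,6,7,8 already taken and all letters distinct, M+I≡M (mod 10) forces I=0, so I=0.
Step 9. [col 5: A + R ≡ S (mod 10)] in column 5 we have A+R≡S with carry-in 0; given A=8, S=2 and digits 0,1,2,3,5,6,7,8 already taken and all letters distinct, that pins R to 4 ⇒ R=4.

Answer: A=8, I=0, J=7, M=3, O=6, P=5, R=4, S=2, Z=1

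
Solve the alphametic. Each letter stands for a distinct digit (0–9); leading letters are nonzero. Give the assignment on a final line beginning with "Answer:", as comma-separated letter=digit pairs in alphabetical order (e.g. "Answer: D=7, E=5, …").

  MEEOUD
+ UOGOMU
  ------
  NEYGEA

Step 1. [col 1: D + U ≡ A (mod 10)] column 1 (D + U ≡ A (mod 10), carry-in 0) doesn't pin A yet; pick A=3 and continue, so A=3.
Step 2. [col 1: D + U ≡ A (mod 10)] column 1 (D + U ≡ A (mod 10), carry-in 0) doesn't pin U yet; pick U=2 and continue ⇒ U=2.
Step 3. [col 1: D + U ≡ A (mod 10)] column 1 reads D+U+carry(0)=A with U=2, A=3; with digits 2,3 already taken and all letters distinct, the only value for D is 1, so D=1.
Step 4. [col 2: U + M ≡ E (mod 10)] no forcing yet in column 2 (carry-in 0); M=4 is free and consistent — try it. So M=4.
Step 5. [col 2: U + M ≡ E (mod 10)] in column 2 we have U+M≡E with carry-in 0; given U=2, M=4 and digits 1,2,3,4 already taken and all letters distinct, that pins E to 6. So E=6.
Step 6. [col 3: O + O ≡ G (mod 10)] no forcing yet in column 3 (carry-in 0); G=8 is free and consistent — try it. So G=8.
Step 7. [col 3: O + O ≡ G (mod 10)] column 3 reads O+O+carry(0)=G with G=8; with digits 1,2,3,4,6,8 already taken and all letters distinct, the only value for O is 9 ⇒ O=9.
Step 8. [col 4: E + G ≡ Y (mod 10)] column 4 reads E+G+carry(1)=Y with E=6, G=8; with digits 1,2,3,4,6,8,9 already taken and all letters distinct, the only value for Y is 5 ⇒ Y=5.
Step 9. [col 6: M + U ≡ N (mod 10)] column 6: given M=4, U=2, carry-in 1, and digits 1,2,3,4,5,6,8,9 already taken and all letters distinct, M+U≡N (mod 10) forces N=7, so N=7.

Answer: A=3, D=1, E=6, G=8, M=4, N=7, O=9, U=2, Y=5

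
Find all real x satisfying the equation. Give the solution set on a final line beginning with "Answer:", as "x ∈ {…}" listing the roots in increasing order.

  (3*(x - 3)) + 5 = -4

Step 1. [(3*(x - 3)) + 5 = -4] peel the +5: subtract 5 from each side, so sub: 3*(x - 3) = -9.
Step 2. [3*(x - 3) = -9] divide by the outer 3, so div: x - 3 = -3.
Step 3. [x - 3 = -3] peel the -3: add 3 from each side. So sub: x = 0.

Answer: x ∈ {0}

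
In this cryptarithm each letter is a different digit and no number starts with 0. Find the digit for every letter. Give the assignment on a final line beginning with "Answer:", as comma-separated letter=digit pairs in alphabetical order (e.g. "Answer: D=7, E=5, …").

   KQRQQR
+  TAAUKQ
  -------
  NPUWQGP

Step 1. [col 1: R + Q ≡ P (mod 10)] no forcing yet in column 1 (carry-in 0); R=9 is free and consistent — try it ⇒ R=9.
Step 2. [col 1: R + Q ≡ P (mod 10)] several values work for P in column 1 (R + Q ≡ P (mod 10), carry-in 0); try P=2. So P=2.
Step 3. [N] adding two 6-digit numbers gives at most 6+1 digits, and here it does — N is that final carry and must be 1, so N=1.
Step 4. [col 1: R + Q ≡ P (mod 10)] from column 1 (R=9, P=2, carry-in 0, digits 1,2,9 already taken and all letters distinct): Q must equal 3. So Q=3.
Step 5. [col 2: Q + K ≡ G (mod 10)] G=8 is one option consistent with column 2 (Q + K ≡ G (mod 10), carry-in 1) — take it ⇒ G=8.
Step 6. [col 2: Q + K ≡ G (mod 10)] in column 2 we have Q+K≡G with carry-in 1; given Q=3, G=8 and digits 1,2,3,8,9 already taken and all letters distinct, that pins K to 4, so K=4.
Step 7. [col 3: Q + U ≡ Q (mod 10)] column 3: given Q=3, carry-in 0, and digits 1,2,3,4,8,9 already taken and all letters distinct, Q+U≡Q (mod 10) forces U=0, so U=0.
Step 8. [col 4: R + A ≡ W (mod 10)] column 4 (R + A ≡ W (mod 10), carry-in 0) doesn't pin W yet; pick W=5 and continue ⇒ W=5.
Step 9. [col 4: R + A ≡ W (mod 10)] column 4: given R=9, W=5, carry-in 0, and digits 0,1,2,3,4,5,8,9 already taken and all letters distinct, R+A≡W (mod 10) forces A=6. So A=6.
Step 10. [col 6: K + T ≡ P (mod 10)] from column 6 (K=4, P=2, carry-in 1, digits 0,1,2,3,4,5,6,8,9 already taken and all letters distinct): T must equal 7 ⇒ T=7.

Answer: A=6, G=8, K=4, N=1, P=2, Q=3, R=9, T=7, U=0, W=5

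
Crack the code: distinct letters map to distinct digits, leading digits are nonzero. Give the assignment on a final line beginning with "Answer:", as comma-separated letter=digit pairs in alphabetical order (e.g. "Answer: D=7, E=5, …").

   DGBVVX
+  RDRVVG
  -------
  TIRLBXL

Step 1. [T] the sum has 7 digits but both addends have 6; that extra leading digit T is the final carry, namely 1, so T=1.
Step 2. [col 1: X + G ≡ L (mod 10)] no forcing yet in column 1 (carry-in 0); X=2 is free and consistent — try it, so X=2.
Step 3. [col 1: X + G ≡ L (mod 10)] column 1 (X + G ≡ L (mod 10), carry-in 0) doesn't pin G yet; pick G=7 and continue ⇒ G=7.
Step 4. [col 1: X + G ≡ L (mod 10)] in column 1 we have X+G≡L with carry-in 0; given X=2, G=7 and digits 1,2,7 already taken and all letters distinct, that pins L to 9 ⇒ L=9.
Step 5. [col 2: V + V ≡ X (mod 10)] from column 2 (X=2, carry-in 0, digits 1,2,7,9 already taken and all letters distinct): V must equal 6. So V=6.
Step 6. [col 3: V + V ≡ B (mod 10)] column 3 reads V+V+carry(1)=B with V=6; with digits 1,2,6,7,9 already taken and all letters distinct, the only value for B is 3 ⇒ B=3.
Step 7. [col 4: B + R ≡ L (mod 10)] in column 4 we have B+R≡L with carry-in 1; given B=3, L=9 and digits 1,2,3,6,7,9 already taken and all letters distinct, that pins R to 5, so R=5.
Step 8. [col 5: G + D ≡ R (mod 10)] column 5: given G=7, R=5, carry-in 0, and digits 1,2,3,5,6,7,9 already taken and all letters distinct, G+D≡R (mod 10) forces D=8. So D=8.
Step 9. [col 6: D + R ≡ I (mod 10)] in column 6 we have D+R≡I with carry-in 1; given D=8, R=5 and digits 1,2,3,5,6,7,8,9 already taken and all letters distinct, that pins I to 4, so I=4.

Answer: B=3, D=8, G=7, I=4, L=9, R=5, T=1, V=6, X=2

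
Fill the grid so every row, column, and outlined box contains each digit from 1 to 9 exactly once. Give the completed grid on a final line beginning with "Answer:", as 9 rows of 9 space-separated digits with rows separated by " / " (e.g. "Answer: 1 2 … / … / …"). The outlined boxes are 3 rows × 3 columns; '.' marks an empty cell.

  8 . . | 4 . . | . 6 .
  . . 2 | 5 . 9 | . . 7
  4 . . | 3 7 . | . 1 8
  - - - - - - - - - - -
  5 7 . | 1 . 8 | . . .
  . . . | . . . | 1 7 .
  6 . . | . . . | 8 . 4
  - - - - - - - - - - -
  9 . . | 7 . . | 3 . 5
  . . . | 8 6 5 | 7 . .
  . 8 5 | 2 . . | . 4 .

Step 1. [r9c5∈{1,3,9}] box 8 places 9 nowhere but r9c5. So r9c5=9.
Step 2. [r2c2∈{1,3,6}] in row 2, 6 fits only at r2c2, so r2c2=6.
Step 3. [r3c3∈{9}] only 9 remains possible at r3c3 ⇒ r3c3=9.
Step 4. [r2c8∈{3}] nothing but 3 survives at r2c8, so r2c8=3.
Step 5. [r2c1∈{1}] r2c1's peers cover all but 1. So r2c1=1.
Step 6. [r9c6∈{1,3}] across box 8, 3 lands solely at r9c6. So r9c6=3.
Step 7. [r5c5∈{2,3,4,5}] row 5 places 5 nowhere but r5c5. So r5c5=5.
Step 8. [r6c4∈{9}] r6c4 has the single candidate 9. So r6c4=9.
Step 9. [r5c2∈{2,3,4,9}] across col 2, 9 lands solely at r5c2. So r5c2=9.
Step 10. [r5c3∈{3,4,8}] in row 5, 8 fits only at r5c3, so r5c3=8.
Step 11. [r4c3∈{3,4}] r4c3 is the only open cell in box 4 admitting 4 ⇒ r4c3=4.
Step 12. [r8c2∈{1,2,3,4}] row 8 places 4 nowhere but r8c2, so r8c2=4.
Step 13. [r5c6∈{2,4,6}] across row 5, 4 lands solely at r5c6 ⇒ r5c6=4.
Step 14. [r7c6∈{1}] nothing but 1 survives at r7c6. So r7c6=1.
Step 15. [r1c6∈{2}] r1c6 has the single candidate 2, so r1c6=2.
Step 16. [r7c2∈{2}] nothing but 2 survives at r7c2, so r7c2=2.
Step 17. [r1c9∈{9}] r1c9's peers cover all but 9, so r1c9=9.
Step 18. [r8c3∈{1,3}] 1 has one home in box 7: r8c3 ⇒ r8c3=1.
Step 19. [r6c3∈{3}] only 3 remains possible at r6c3, so r6c3=3.
Step 20. [r4c7∈{2,6,9}] across col 7, 9 lands solely at r4c7. So r4c7=9.
Step 21. [r4c8∈{2}] only 2 remains possible at r4c8 ⇒ r4c8=2.
Step 22. [r4c9∈{3,6}] r4c9 is the only open cell in row 4 admitting 6. So r4c9=6.
Step 23. [r1c7∈{5}] r1c7 has the single candidate 5 ⇒ r1c7=5.
Step 24. [r2c7∈{4}] nothing but 4 survives at r2c7 ⇒ r2c7=4.
Step 25. [r1c5∈{1}] only 1 remains possible at r1c5. So r1c5=1.
Step 26. [r1c2∈{3}] r1c2 is down to just 3 ⇒ r1c2=3.
Step 27. [r5c1∈{2}] only 2 remains possible at r5c1. So r5c1=2.
Step 28. [r9c1∈{7}] nothing but 7 survives at r9c1. So r9c1=7.
Step 29. [r6c8∈{5}] only 5 remains possible at r6c8, so r6c8=5.
Step 30. [r7c5∈{4}] r7c5 is down to just 4. So r7c5=4.
Step 31. [r6c6∈{7}] r6c6's peers cover all but 7. So r6c6=7.
Step 32. [r9c7∈{6}] r9c7's peers cover all but 6, so r9c7=6.
Step 33. [r9c9∈{1}] only 1 remains possible at r9c9 ⇒ r9c9=1.
Step 34. [r5c9∈{3}] nothing but 3 survives at r5c9. So r5c9=3.
Step 35. [r3c2∈{5}] only 5 remains possible at r3c2, so r3c2=5.
Step 36. [r3c6∈{6}] r3c6's peers cover all but 6. So r3c6=6.
Step 37. [r6c5∈{2}] r6c5 has the single candidate 2. So r6c5=2.
Step 38. [r8c8∈{9}] only 9 remains possible at r8c8 ⇒ r8c8=9.
Step 39. [r8c9∈{2}] r8c9's peers cover all but 2 ⇒ r8c9=2.
Step 40. [r5c4∈{6}] r5c4's peers cover all but 6, so r5c4=6.
Step 41. [r7c8∈{8}] r7c8 is down to just 8. So r7c8=8.
Step 42. [r7c3∈{6}] r7c3 has the single candidate 6 ⇒ r7c3=6.
Step 43. [r3c7∈{2}] r3c7 is down to just 2 ⇒ r3c7=2.
Step 44. [r1c3∈{7}] nothing but 7 survives at r1c3. So r1c3=7.
Step 45. [r6c2∈{1}] r6c2's peers cover all but 1, so r6c2=1.
Step 46. [r2c5∈{8}] r2c5 has the single candidate 8. So r2c5=8.
Step 47. [r4c5∈{3}] r4c5's peers cover all but 3, so r4c5=3.
Step 48. [r8c1∈{3}] r8c1's peers cover all but 3. So r8c1=3.

Answer: 8 3 7 4 1 2 5 6 9 / 1 6 2 5 8 9 4 3 7 / 4 5 9 3 7 6 2 1 8 / 5 7 4 1 3 8 9 2 6 / 2 9 8 6 5 4 1 7 3 / 6 1 3 9 2 7 8 5 4 / 9 2 6 7 4 1 3 8 5 / 3 4 1 8 6 5 7 9 2 / 7 8 5 2 9 3 6 4 1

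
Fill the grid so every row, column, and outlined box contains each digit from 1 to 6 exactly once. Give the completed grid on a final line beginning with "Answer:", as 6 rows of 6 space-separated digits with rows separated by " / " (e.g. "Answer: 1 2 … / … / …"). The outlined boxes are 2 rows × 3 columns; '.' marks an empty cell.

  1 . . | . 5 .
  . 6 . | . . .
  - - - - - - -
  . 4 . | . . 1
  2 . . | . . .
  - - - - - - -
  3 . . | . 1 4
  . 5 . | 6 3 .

Step 1. [r4c6∈{3,5,6}] col 6 places 5 nowhere but r4c6, so r4c6=5.
Step 2. [r6c6∈{2}] r6c6 has the single candidate 2, so r6c6=2.
Step 3. [r3c1∈{5,6}] 6 has one home in col 1: r3c1. So r3c1=6.
Step 4. [r2c6∈{3}] r2c6 has the single candidate 3 ⇒ r2c6=3.
Step 5. [r5c2∈{2}] r5c2 has the single candidate 2. So r5c2=2.
Step 6. [r1c2∈{3}] nothing but 3 survives at r1c2. So r1c2=3.
Step 7. [r3c5∈{2}] r3c5 has the single candidate 2, so r3c5=2.
Step 8. [r2c5∈{4}] r2c5 is down to just 4 ⇒ r2c5=4.
Step 9. [r3c3∈{3,5}] r3c3 is the only open cell in row 3 admitting 5 ⇒ r3c3=5.
Step 10. [r1c3∈{2,4}] across row 1, 4 lands solely at r1c3. So r1c3=4.
Step 11. [r4c3∈{1,3}] 3 has one home in col 3: r4c3, so r4c3=3.
Step 12. [r1c4∈{2}] r1c4 is down to just 2, so r1c4=2.
Step 13. [r4c2∈{1}] r4c2's peers cover all but 1. So r4c2=1.
Step 14. [r3c4∈{3}] r3c4's peers cover all but 3. So r3c4=3.
Step 15. [r1c6∈{6}] r1c6 is down to just 6 ⇒ r1c6=6.
Step 16. [r4c5∈{6}] only 6 remains possible at r4c5. So r4c5=6.
Step 17. [r2c4∈{1}] only 1 remains possible at r2c4. So r2c4=1.
Step 18. [r5c4∈{5}] nothing but 5 survives at r5c4 ⇒ r5c4=5.
Step 19. [r6c1∈{4}] only 4 remains possible at r6c1 ⇒ r6c1=4.
Step 20. [r6c3∈{1}] nothing but 1 survives at r6c3. So r6c3=1.
Step 21. [r4c4∈{4}] r4c4's peers cover all but 4 ⇒ r4c4=4.
Step 22. [r2c1∈{5}] r2c1 has the single candidate 5 ⇒ r2c1=5.
Step 23. [r5c3∈{6}] nothing but 6 survives at r5c3. So r5c3=6.
Step 24. [r2c3∈{2}] r2c3 has the single candidate 2 ⇒ r2c3=2.

Answer: 1 3 4 2 5 6 / 5 6 2 1 4 3 / 6 4 5 3 2 1 / 2 1 3 4 6 5 / 3 2 6 5 1 4 / 4 5 1 6 3 2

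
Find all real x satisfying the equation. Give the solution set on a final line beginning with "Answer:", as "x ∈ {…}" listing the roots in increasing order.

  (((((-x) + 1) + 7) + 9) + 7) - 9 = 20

Step 1. [(((((-x) + 1) + 7) + 9) + 7) - 9 = 20] peel the -9: add 9 from each side. So sub: ((((-x) + 1) + 7) + 9) + 7 = 29.
Step 2. [((((-x) + 1) + 7) + 9) + 7 = 29] subtract 7: x sits inside (… + 7) ⇒ sub: (((-x) + 1) + 7) + 9 = 22.
Step 3. [(((-x) + 1) + 7) + 9 = 22] subtract 9: x sits inside (… + 9) ⇒ sub: ((-x) + 1) + 7 = 13.
Step 4. [((-x) + 1) + 7 = 13] the outer +7 inverts by subtracting 7, so sub: (-x) + 1 = 6.
Step 5. [(-x) + 1 = 6] subtract 1: x sits inside (… + 1), so sub: -x = 5.
Step 6. [-x = 5] LHS negated; negate both sides, so neg: x = -5.

Answer: x ∈ {-5}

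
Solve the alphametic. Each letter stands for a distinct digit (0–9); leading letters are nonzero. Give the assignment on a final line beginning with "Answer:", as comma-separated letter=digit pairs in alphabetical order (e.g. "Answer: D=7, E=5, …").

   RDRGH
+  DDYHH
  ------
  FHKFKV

Step 1. [col 1: H + H ≡ V (mod 10)] no forcing yet in column 1 (carry-in 0); H=5 is free and consistent — try it. So H=5.
Step 2. [F] adding two 5-digit numbers gives at most 5+1 digits, and here it does — F is that final carry and must be 1 ⇒ F=1.
Step 3. [col 1: H + H ≡ V (mod 10)] from column 1 (H=5, carry-in 0, digits 1,5 already taken and all letters distinct): V must equal 0, so V=0.
Step 4. [col 2: G + H ≡ K (mod 10)] several values work for G in column 2 (G + H ≡ K (mod 10), carry-in 1); try G=7. So G=7.
Step 5. [col 2: G + H ≡ K (mod 10)] in column 2 we have G+H≡K with carry-in 1; given G=7, H=5 and digits 0,1,5,7 already taken and all letters distinct, that pins K to 3 ⇒ K=3.
Step 6. [col 3: R + Y ≡ F (mod 10)] R=8 is one option consistent with column 3 (R + Y ≡ F (mod 10), carry-in 1) — take it. So R=8.
Step 7. [col 3: R + Y ≡ F (mod 10)] column 3 reads R+Y+carry(1)=F with R=8, F=1; with digits 0,1,3,5,7,8 already taken and all letters distinct, the only value for Y is 2, so Y=2.
Step 8. [col 4: D + D ≡ K (mod 10)] from column 4 (K=3, carry-in 1, digits 0,1,2,3,5,7,8 already taken and all letters distinct): D must equal 6. So D=6.

Answer: D=6, F=1, G=7, H=5, K=3, R=8, V=0, Y=2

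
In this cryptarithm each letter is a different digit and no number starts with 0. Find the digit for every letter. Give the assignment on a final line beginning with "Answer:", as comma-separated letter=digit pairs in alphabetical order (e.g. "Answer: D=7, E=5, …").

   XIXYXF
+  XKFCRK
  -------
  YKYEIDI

Step 1. [col 1: F + K ≡ I (mod 10)] no forcing yet in column 1 (carry-in 0); F=6 is free and consistent — try it, so F=6.
Step 2. [col 1: F + K ≡ I (mod 10)] column 1 (F + K ≡ I (mod 10), carry-in 0) doesn't pin K yet; pick K=7 and continue ⇒ K=7.
Step 3. [Y] Y is the leading digit of a 7-digit sum of two 6-digit numbers; the final carry is exactly 1, so Y=1.
Step 4. [col 1: F + K ≡ I (mod 10)] in column 1 we have F+K≡I with carry-in 0; given F=6, K=7 and digits 1,6,7 already taken and all letters distinct, that pins I to 3, so I=3.
Step 5. [col 2: X + R ≡ D (mod 10)] R=0 is one option consistent with column 2 (X + R ≡ D (mod 10), carry-in 1) — take it. So R=0.
Step 6. [col 2: X + R ≡ D (mod 10)] D=9 is one option consistent with column 2 (X + R ≡ D (mod 10), carry-in 1) — take it. So D=9.
Step 7. [col 2: X + R ≡ D (mod 10)] in column 2 we have X+R≡D with carry-in 1; given R=0, D=9 and digits 0,1,3,6,7,9 already taken and all letters distinct, that pins X to 8 ⇒ X=8.
Step 8. [col 3: Y + C ≡ I (mod 10)] column 3 reads Y+C+carry(0)=I with Y=1, I=3; with digits 0,1,3,6,7,8,9 already taken and all letters distinct, the only value for C is 2, so C=2.
Step 9. [col 4: X + F ≡ E (mod 10)] column 4 reads X+F+carry(0)=E with X=8, F=6; with digits 0,1,2,3,6,7,8,9 already taken and all letters distinct, the only value for E is 4, so E=4.

Answer: C=2, D=9, E=4, F=6, I=3, K=7, R=0, X=8, Y=1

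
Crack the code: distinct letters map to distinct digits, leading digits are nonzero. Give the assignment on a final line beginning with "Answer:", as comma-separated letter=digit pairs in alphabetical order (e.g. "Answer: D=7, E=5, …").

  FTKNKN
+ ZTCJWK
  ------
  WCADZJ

Step 1. [col 1: N + K ≡ J (mod 10)] several values work for N in column 1 (N + K ≡ J (mod 10), carry-in 0); try N=2 ⇒ N=2.
Step 2. [col 1: N + K ≡ J (mod 10)] J=0 is one option consistent with column 1 (N + K ≡ J (mod 10), carry-in 0) — take it ⇒ J=0.
Step 3. [col 1: N + K ≡ J (mod 10)] from column 1 (N=2, J=0, carry-in 0, digits 0,2 already taken and all letters distinct): K must equal 8 ⇒ K=8.
Step 4. [col 2: K + W ≡ Z (mod 10)] column 2 (K + W ≡ Z (mod 10), carry-in 1) doesn't pin W yet; pick W=6 and continue, so W=6.
Step 5. [col 2: K + W ≡ Z (mod 10)] column 2: given K=8, W=6, carry-in 1, and digits 0,2,6,8 already taken and all letters distinct, K+W≡Z (mod 10) forces Z=5, so Z=5.
Step 6. [col 3: N + J ≡ D (mod 10)] in column 3 we have N+J≡D with carry-in 1; given N=2, J=0 and digits 0,2,5,6,8 already taken and all letters distinct, that pins D to 3 ⇒ D=3.
Step 7. [col 4: K + C ≡ A (mod 10)] column 4 (K + C ≡ A (mod 10), carry-in 0) doesn't pin A yet; pick A=7 and continue, so A=7.
Step 8. [col 4: K + C ≡ A (mod 10)] in column 4 we have K+C≡A with carry-in 0; given K=8, A=7 and digits 0,2,3,5,6,7,8 already taken and all letters distinct, that pins C to 9, so C=9.
Step 9. [col 5: T + T ≡ C (mod 10)] column 5 reads T+T+carry(1)=C with C=9; with digits 0,2,3,5,6,7,8,9 already taken and all letters distinct, the only value for T is 4, so T=4.
Step 10. [col 6: F + Z ≡ W (mod 10)] in column 6 we have F+Z≡W with carry-in 0; given Z=5, W=6 and digits 0,2,3,4,5,6,7,8,9 already taken and all letters distinct, that pins F to 1 ⇒ F=1.

Answer: A=7, C=9, D=3, F=1, J=0, K=8, N=2, T=4, W=6, Z=5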